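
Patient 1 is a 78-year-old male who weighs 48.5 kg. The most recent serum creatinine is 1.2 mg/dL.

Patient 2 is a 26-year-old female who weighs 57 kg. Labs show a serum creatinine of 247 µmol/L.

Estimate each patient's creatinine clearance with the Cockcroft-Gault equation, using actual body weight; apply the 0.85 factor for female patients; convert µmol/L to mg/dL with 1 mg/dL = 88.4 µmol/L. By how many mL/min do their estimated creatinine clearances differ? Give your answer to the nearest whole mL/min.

Patient 1: CrCl = (140 − 78) × 48.5 / (72 × 1.2) = 3007.0 / 86.40 ≈ 34.8 mL/min
Patient 2: SCr = 247 / 88.4 = 2.794 mg/dL
Patient 2: CrCl = (140 − 26) × 57 / (72 × 2.794) × 0.85 = 6498.0 / 201.17 × 0.85 ≈ 27.5 mL/min
|34.8 − 27.5| = 7.3 mL/min

7 mL/min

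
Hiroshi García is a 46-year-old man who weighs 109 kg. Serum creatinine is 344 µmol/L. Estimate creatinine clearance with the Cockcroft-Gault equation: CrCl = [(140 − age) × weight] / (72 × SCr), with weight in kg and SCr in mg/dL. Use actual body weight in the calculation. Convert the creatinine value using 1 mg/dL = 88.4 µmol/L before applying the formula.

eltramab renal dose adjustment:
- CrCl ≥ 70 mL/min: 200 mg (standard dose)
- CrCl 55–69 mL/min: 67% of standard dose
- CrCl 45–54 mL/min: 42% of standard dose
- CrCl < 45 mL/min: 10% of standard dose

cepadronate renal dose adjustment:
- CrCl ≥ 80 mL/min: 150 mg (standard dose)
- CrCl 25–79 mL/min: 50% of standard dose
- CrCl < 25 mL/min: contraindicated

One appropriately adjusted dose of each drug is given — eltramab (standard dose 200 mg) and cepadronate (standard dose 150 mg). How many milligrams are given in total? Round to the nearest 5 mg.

95 mg

SCr = 344 / 88.4 = 3.891 mg/dL
CrCl = (140 − 46) × 109 / (72 × 3.891) = 10246.0 / 280.15 ≈ 36.6 mL/min
CrCl ≈ 37 mL/min.
eltramab: < 45 mL/min → 10% of 200 mg = 20 mg.
cepadronate: 25–79 mL/min → 50% of 150 mg = 75 mg.
Total = 20 + 75 = 95 mg.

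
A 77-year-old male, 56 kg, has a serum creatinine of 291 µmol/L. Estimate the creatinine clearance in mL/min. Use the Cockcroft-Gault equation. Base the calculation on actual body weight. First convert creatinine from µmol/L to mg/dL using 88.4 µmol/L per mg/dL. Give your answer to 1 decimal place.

SCr = 291 / 88.4 = 3.292 mg/dL
CrCl = (140 − 77) × 56 / (72 × 3.292) = 3528.0 / 237.02 ≈ 14.9 mL/min

14.9 mL/min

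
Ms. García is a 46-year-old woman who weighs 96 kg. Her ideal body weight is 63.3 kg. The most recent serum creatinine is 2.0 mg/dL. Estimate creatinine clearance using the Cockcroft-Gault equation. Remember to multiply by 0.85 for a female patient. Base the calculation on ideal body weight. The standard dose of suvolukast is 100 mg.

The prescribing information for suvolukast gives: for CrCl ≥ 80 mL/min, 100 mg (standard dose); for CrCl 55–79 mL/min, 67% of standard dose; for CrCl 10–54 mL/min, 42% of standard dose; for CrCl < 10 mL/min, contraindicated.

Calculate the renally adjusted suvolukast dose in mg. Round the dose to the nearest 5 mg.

40 mg

CrCl = (140 − 46) × 63.3 / (72 × 2) × 0.85 = 5950.2 / 144.00 × 0.85 ≈ 35.1 mL/min
CrCl ≈ 35 mL/min → bracket 10–54 mL/min.
42% of 100 mg = 42 mg → 40 mg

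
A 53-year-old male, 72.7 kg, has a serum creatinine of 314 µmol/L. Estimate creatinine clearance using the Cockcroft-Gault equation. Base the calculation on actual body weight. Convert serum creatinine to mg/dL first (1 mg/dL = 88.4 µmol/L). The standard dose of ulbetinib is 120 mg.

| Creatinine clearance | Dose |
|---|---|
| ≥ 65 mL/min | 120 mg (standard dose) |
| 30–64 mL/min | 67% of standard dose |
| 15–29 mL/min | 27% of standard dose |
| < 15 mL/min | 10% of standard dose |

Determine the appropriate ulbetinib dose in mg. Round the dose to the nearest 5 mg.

30 mg

SCr = 314 / 88.4 = 3.552 mg/dL
CrCl = (140 − 53) × 72.7 / (72 × 3.552) = 6324.9 / 255.74 ≈ 24.7 mL/min
CrCl ≈ 25 mL/min → bracket 15–29 mL/min.
27% of 120 mg = 32.4 mg → 30 mg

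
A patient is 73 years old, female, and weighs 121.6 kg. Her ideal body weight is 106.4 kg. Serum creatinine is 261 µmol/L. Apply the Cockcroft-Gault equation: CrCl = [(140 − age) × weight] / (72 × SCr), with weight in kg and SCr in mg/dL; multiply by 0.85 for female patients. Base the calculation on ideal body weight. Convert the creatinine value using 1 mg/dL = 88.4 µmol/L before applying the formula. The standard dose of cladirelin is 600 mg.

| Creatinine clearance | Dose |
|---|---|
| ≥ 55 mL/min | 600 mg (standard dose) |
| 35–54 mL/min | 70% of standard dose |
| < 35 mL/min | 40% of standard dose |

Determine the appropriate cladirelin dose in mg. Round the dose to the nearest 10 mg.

240 mg

SCr = 261 / 88.4 = 2.952 mg/dL
CrCl = (140 − 73) × 106.4 / (72 × 2.952) × 0.85 = 7128.8 / 212.54 × 0.85 ≈ 28.5 mL/min
CrCl ≈ 29 mL/min → bracket < 35 mL/min.
40% of 600 mg = 240 mg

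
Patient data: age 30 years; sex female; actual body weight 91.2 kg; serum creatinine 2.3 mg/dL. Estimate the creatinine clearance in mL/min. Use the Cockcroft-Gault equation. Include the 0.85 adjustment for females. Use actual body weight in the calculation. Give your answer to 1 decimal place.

51.5 mL/min

CrCl = (140 − 30) × 91.2 / (72 × 2.3) × 0.85 = 10032.0 / 165.60 × 0.85 ≈ 51.5 mL/min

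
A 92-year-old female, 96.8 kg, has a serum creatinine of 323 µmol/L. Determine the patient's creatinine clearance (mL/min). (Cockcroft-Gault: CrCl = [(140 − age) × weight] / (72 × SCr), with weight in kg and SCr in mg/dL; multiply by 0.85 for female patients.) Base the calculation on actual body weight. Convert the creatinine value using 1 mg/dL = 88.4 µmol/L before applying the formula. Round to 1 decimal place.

15.0 mL/min

SCr = 323 / 88.4 = 3.654 mg/dL
CrCl = (140 − 92) × 96.8 / (72 × 3.654) × 0.85 = 4646.4 / 263.09 × 0.85 ≈ 15.0 mL/min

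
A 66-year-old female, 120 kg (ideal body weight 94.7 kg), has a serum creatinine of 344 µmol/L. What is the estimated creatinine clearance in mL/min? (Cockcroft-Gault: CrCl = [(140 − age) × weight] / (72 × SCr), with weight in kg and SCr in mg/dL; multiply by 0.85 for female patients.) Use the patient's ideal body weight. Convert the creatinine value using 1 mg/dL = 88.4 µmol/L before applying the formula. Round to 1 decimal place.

21.3 mL/min

SCr = 344 / 88.4 = 3.891 mg/dL
CrCl = (140 − 66) × 94.7 / (72 × 3.891) × 0.85 = 7007.8 / 280.15 × 0.85 ≈ 21.3 mL/min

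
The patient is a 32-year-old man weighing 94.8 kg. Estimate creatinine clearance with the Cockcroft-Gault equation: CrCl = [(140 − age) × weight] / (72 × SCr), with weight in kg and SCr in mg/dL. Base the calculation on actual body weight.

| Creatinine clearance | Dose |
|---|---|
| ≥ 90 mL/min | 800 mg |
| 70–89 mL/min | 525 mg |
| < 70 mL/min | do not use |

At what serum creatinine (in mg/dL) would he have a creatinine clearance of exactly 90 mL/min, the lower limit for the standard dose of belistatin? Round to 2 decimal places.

1.58 mg/dL

Standard dose requires CrCl ≥ 90 mL/min.
Set (140 − 32) × 94.8 / (72 × SCr) = 90
SCr = (140 − 32) × 94.8 / (72 × 90) = 1.580 mg/dL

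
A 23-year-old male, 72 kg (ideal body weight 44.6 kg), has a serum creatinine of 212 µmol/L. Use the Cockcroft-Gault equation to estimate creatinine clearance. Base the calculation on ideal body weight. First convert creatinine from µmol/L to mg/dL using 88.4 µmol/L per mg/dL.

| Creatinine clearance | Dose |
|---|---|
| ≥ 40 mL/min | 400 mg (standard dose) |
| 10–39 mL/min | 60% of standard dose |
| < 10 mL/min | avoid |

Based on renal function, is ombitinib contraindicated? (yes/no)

no

SCr = 212 / 88.4 = 2.398 mg/dL
CrCl = (140 − 23) × 44.6 / (72 × 2.398) = 5218.2 / 172.66 ≈ 30.2 mL/min
CrCl ≈ 30 mL/min, which is ≥ 10 mL/min.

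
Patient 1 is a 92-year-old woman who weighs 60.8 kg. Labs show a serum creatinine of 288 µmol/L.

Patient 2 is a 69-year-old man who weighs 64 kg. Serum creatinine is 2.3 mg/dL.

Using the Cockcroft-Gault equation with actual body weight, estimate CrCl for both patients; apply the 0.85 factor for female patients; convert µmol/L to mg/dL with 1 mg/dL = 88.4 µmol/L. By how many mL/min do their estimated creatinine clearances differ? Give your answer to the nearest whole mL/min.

Patient 1: SCr = 288 / 88.4 = 3.258 mg/dL
Patient 1: CrCl = (140 − 92) × 60.8 / (72 × 3.258) × 0.85 = 2918.4 / 234.58 × 0.85 ≈ 10.6 mL/min
Patient 2: CrCl = (140 − 69) × 64 / (72 × 2.3) = 4544.0 / 165.60 ≈ 27.4 mL/min
|10.6 − 27.4| = 16.8 mL/min

17 mL/min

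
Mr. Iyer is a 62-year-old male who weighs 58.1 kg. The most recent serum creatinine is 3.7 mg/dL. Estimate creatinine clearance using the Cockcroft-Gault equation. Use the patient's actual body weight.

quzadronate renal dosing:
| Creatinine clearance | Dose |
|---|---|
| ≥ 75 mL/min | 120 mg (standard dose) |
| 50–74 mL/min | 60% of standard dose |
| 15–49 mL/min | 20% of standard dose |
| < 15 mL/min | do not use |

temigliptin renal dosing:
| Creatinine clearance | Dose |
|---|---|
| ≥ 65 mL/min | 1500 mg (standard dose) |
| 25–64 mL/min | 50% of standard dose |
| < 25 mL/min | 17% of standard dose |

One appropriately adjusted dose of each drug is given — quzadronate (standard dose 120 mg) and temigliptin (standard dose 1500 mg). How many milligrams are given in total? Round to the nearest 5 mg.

CrCl = (140 − 62) × 58.1 / (72 × 3.7) = 4531.8 / 266.40 ≈ 17.0 mL/min
CrCl ≈ 17 mL/min.
quzadronate: 15–49 mL/min → 20% of 120 mg = 24 mg.
temigliptin: < 25 mL/min → 17% of 1500 mg = 255 mg.
Total = 24 + 255 = 279 mg.

280 mg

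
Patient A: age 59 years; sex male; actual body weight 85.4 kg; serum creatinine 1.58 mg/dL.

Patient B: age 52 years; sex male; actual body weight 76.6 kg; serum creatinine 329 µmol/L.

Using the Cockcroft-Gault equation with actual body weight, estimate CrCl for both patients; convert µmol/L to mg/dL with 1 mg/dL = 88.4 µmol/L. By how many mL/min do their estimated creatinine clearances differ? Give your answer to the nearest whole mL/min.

Patient A: CrCl = (140 − 59) × 85.4 / (72 × 1.58) = 6917.4 / 113.76 ≈ 60.8 mL/min
Patient B: SCr = 329 / 88.4 = 3.722 mg/dL
Patient B: CrCl = (140 − 52) × 76.6 / (72 × 3.722) = 6740.8 / 267.98 ≈ 25.2 mL/min
|60.8 − 25.2| = 35.6 mL/min

36 mL/min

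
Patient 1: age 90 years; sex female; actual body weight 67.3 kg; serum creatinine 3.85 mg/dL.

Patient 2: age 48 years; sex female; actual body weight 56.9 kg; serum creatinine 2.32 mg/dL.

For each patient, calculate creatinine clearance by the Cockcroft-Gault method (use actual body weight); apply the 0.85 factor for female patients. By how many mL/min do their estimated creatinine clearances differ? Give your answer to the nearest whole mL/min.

16 mL/min

Patient 1: CrCl = (140 − 90) × 67.3 / (72 × 3.85) × 0.85 = 3365.0 / 277.20 × 0.85 ≈ 10.3 mL/min
Patient 2: CrCl = (140 − 48) × 56.9 / (72 × 2.32) × 0.85 = 5234.8 / 167.04 × 0.85 ≈ 26.6 mL/min
|10.3 − 26.6| = 16.3 mL/min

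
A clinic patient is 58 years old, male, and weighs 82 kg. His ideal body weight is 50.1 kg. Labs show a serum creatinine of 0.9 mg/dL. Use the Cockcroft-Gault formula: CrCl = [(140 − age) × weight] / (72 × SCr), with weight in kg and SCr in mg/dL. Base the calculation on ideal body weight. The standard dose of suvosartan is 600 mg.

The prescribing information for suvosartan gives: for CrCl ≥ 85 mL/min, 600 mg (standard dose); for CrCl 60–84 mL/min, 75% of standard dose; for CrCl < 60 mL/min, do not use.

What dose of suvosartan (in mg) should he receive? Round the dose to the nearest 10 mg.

CrCl = (140 − 58) × 50.1 / (72 × 0.9) = 4108.2 / 64.80 ≈ 63.4 mL/min
CrCl ≈ 63 mL/min → bracket 60–84 mL/min.
75% of 600 mg = 450 mg

450 mg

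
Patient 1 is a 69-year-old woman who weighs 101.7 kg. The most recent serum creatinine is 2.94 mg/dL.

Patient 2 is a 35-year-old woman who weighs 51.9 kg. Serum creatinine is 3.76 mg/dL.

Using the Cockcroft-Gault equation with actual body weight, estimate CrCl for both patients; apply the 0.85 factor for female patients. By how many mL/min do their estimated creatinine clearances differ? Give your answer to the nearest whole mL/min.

12 mL/min

Patient 1: CrCl = (140 − 69) × 101.7 / (72 × 2.94) × 0.85 = 7220.7 / 211.68 × 0.85 ≈ 29.0 mL/min
Patient 2: CrCl = (140 − 35) × 51.9 / (72 × 3.76) × 0.85 = 5449.5 / 270.72 × 0.85 ≈ 17.1 mL/min
|29.0 − 17.1| = 11.9 mL/min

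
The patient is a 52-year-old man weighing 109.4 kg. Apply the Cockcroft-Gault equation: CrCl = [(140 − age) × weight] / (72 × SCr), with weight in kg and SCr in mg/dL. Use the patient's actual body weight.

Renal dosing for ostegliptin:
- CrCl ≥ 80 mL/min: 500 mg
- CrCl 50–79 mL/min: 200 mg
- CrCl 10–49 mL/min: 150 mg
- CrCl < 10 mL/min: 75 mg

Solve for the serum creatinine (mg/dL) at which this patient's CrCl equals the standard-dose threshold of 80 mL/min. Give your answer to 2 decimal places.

1.67 mg/dL

Standard dose requires CrCl ≥ 80 mL/min.
Set (140 − 52) × 109.4 / (72 × SCr) = 80
SCr = (140 − 52) × 109.4 / (72 × 80) = 1.671 mg/dL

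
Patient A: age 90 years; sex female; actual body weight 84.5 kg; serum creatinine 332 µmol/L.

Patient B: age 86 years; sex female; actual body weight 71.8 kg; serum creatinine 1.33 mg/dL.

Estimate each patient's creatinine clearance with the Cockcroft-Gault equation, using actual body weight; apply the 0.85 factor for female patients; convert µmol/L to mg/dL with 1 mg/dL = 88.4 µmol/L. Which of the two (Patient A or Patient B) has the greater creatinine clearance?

Patient A: SCr = 332 / 88.4 = 3.756 mg/dL
Patient A: CrCl = (140 − 90) × 84.5 / (72 × 3.756) × 0.85 = 4225.0 / 270.43 × 0.85 ≈ 13.3 mL/min
Patient B: CrCl = (140 − 86) × 71.8 / (72 × 1.33) × 0.85 = 3877.2 / 95.76 × 0.85 ≈ 34.4 mL/min
13.3 vs 34.4 mL/min → Patient B is higher.

Patient B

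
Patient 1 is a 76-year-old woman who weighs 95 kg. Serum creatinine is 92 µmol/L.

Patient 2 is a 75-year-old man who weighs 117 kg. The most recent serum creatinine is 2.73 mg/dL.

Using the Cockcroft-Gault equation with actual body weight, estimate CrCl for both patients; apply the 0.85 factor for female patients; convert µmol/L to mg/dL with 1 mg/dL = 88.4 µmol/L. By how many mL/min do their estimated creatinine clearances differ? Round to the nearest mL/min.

Patient 1: SCr = 92 / 88.4 = 1.041 mg/dL
Patient 1: CrCl = (140 − 76) × 95 / (72 × 1.041) × 0.85 = 6080.0 / 74.95 × 0.85 ≈ 69.0 mL/min
Patient 2: CrCl = (140 − 75) × 117 / (72 × 2.73) = 7605.0 / 196.56 ≈ 38.7 mL/min
|69.0 − 38.7| = 30.3 mL/min

30 mL/min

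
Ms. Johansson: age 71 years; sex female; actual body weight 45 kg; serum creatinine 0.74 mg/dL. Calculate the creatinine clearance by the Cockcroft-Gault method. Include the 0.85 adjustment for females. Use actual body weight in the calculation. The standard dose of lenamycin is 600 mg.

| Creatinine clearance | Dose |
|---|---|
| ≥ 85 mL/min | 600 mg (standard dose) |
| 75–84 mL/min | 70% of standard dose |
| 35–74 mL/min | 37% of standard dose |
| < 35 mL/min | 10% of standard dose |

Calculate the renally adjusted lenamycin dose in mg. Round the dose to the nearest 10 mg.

CrCl = (140 − 71) × 45 / (72 × 0.74) × 0.85 = 3105.0 / 53.28 × 0.85 ≈ 49.5 mL/min
CrCl ≈ 50 mL/min → bracket 35–74 mL/min.
37% of 600 mg = 222 mg → 220 mg

220 mg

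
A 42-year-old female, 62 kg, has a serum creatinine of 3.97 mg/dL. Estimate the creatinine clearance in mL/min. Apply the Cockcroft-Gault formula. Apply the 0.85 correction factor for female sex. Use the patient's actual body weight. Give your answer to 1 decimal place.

CrCl = (140 − 42) × 62 / (72 × 3.97) × 0.85 = 6076.0 / 285.84 × 0.85 ≈ 18.1 mL/min

18.1 mL/min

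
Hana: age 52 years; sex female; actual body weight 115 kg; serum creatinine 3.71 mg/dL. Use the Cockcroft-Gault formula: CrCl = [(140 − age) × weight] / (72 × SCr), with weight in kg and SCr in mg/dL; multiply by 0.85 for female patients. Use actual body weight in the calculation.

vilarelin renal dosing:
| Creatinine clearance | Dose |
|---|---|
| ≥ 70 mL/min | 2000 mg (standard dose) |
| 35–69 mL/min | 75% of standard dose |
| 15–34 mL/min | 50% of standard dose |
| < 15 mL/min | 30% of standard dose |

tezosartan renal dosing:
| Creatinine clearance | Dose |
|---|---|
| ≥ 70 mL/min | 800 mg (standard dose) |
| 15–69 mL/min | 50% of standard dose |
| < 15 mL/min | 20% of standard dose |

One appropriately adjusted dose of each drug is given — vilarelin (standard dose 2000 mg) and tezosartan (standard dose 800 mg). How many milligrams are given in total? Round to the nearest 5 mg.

1400 mg

CrCl = (140 − 52) × 115 / (72 × 3.71) × 0.85 = 10120.0 / 267.12 × 0.85 ≈ 32.2 mL/min
CrCl ≈ 32 mL/min.
vilarelin: 15–34 mL/min → 50% of 2000 mg = 1000 mg.
tezosartan: 15–69 mL/min → 50% of 800 mg = 400 mg.
Total = 1000 + 400 = 1400 mg.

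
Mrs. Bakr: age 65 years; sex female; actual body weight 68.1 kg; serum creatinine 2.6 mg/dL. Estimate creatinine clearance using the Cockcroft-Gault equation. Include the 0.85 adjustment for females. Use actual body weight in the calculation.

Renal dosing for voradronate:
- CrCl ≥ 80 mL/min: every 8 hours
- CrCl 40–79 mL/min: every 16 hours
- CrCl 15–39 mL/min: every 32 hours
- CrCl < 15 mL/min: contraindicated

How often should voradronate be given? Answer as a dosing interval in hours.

every 32 hours

CrCl = (140 − 65) × 68.1 / (72 × 2.6) × 0.85 = 5107.5 / 187.20 × 0.85 ≈ 23.2 mL/min
CrCl ≈ 23 mL/min → bracket 15–39 mL/min → every 32 hours.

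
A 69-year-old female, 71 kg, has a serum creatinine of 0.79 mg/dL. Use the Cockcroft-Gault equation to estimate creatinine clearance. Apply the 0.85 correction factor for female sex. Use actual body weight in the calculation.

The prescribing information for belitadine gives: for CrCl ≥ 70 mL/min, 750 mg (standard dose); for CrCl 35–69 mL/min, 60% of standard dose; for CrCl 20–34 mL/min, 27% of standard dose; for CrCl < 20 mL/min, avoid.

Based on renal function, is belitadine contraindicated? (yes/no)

CrCl = (140 − 69) × 71 / (72 × 0.79) × 0.85 = 5041.0 / 56.88 × 0.85 ≈ 75.3 mL/min
CrCl ≈ 75 mL/min, which is ≥ 20 mL/min.

no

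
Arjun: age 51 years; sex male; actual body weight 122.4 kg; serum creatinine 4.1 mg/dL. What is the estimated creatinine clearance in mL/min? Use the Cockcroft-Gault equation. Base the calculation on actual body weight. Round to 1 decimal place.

36.9 mL/min

CrCl = (140 − 51) × 122.4 / (72 × 4.1) = 10893.6 / 295.20 ≈ 36.9 mL/min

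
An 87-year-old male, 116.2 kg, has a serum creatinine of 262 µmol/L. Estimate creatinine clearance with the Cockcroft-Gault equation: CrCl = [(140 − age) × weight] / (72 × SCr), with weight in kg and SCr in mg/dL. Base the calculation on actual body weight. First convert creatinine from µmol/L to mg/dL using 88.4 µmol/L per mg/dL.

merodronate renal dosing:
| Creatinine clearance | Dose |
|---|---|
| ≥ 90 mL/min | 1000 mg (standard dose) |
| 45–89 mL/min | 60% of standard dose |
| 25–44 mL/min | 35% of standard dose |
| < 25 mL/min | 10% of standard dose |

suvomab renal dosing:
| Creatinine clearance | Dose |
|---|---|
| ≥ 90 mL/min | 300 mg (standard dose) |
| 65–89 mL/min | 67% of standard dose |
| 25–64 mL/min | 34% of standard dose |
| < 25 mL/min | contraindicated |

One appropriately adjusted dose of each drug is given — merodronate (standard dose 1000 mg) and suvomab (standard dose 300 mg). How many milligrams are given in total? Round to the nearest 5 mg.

450 mg

SCr = 262 / 88.4 = 2.964 mg/dL
CrCl = (140 − 87) × 116.2 / (72 × 2.964) = 6158.6 / 213.41 ≈ 28.9 mL/min
CrCl ≈ 29 mL/min.
merodronate: 25–44 mL/min → 35% of 1000 mg = 350 mg.
suvomab: 25–64 mL/min → 34% of 300 mg = 102 mg.
Total = 350 + 102 = 452 mg.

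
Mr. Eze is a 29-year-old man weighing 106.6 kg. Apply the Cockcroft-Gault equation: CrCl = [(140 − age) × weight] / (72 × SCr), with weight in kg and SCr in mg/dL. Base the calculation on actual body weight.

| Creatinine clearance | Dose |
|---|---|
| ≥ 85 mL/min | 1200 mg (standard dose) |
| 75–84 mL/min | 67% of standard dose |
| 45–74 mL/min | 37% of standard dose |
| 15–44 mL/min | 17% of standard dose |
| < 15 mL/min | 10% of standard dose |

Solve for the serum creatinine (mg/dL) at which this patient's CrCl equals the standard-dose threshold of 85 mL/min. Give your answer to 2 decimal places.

Standard dose requires CrCl ≥ 85 mL/min.
Set (140 − 29) × 106.6 / (72 × SCr) = 85
SCr = (140 − 29) × 106.6 / (72 × 85) = 1.933 mg/dL

1.93 mg/dL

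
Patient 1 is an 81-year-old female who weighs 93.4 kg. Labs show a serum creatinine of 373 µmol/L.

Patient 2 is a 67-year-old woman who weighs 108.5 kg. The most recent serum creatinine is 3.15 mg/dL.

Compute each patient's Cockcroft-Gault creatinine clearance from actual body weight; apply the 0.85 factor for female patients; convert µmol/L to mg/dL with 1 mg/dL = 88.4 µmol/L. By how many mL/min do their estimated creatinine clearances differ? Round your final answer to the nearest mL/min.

Patient 1: SCr = 373 / 88.4 = 4.219 mg/dL
Patient 1: CrCl = (140 − 81) × 93.4 / (72 × 4.219) × 0.85 = 5510.6 / 303.77 × 0.85 ≈ 15.4 mL/min
Patient 2: CrCl = (140 − 67) × 108.5 / (72 × 3.15) × 0.85 = 7920.5 / 226.80 × 0.85 ≈ 29.7 mL/min
|15.4 − 29.7| = 14.3 mL/min

14 mL/min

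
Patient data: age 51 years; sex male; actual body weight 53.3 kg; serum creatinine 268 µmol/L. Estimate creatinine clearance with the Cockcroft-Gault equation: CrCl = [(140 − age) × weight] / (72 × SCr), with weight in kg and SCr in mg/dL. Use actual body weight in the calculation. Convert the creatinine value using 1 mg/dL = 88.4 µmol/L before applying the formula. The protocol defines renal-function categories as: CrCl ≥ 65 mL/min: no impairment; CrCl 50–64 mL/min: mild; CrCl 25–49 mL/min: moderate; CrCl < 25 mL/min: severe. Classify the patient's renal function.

SCr = 268 / 88.4 = 3.032 mg/dL
CrCl = (140 − 51) × 53.3 / (72 × 3.032) = 4743.7 / 218.30 ≈ 21.7 mL/min
22 mL/min falls in the 'severe' range.

severe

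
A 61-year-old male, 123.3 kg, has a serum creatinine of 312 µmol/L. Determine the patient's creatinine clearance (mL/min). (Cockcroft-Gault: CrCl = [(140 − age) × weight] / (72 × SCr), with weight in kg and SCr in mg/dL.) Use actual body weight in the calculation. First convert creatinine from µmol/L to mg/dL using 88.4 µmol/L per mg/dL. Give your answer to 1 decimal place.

SCr = 312 / 88.4 = 3.529 mg/dL
CrCl = (140 − 61) × 123.3 / (72 × 3.529) = 9740.7 / 254.09 ≈ 38.3 mL/min

38.3 mL/min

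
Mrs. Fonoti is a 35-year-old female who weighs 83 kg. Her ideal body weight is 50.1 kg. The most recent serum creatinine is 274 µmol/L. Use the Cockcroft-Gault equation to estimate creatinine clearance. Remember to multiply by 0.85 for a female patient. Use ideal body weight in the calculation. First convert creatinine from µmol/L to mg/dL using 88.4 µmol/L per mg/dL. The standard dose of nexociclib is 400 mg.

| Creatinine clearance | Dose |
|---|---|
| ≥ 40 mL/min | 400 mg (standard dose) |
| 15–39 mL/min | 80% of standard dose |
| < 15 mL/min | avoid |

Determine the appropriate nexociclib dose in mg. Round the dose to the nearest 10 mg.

SCr = 274 / 88.4 = 3.1 mg/dL
CrCl = (140 − 35) × 50.1 / (72 × 3.1) × 0.85 = 5260.5 / 223.20 × 0.85 ≈ 20.0 mL/min
CrCl ≈ 20 mL/min → bracket 15–39 mL/min.
80% of 400 mg = 320 mg

320 mg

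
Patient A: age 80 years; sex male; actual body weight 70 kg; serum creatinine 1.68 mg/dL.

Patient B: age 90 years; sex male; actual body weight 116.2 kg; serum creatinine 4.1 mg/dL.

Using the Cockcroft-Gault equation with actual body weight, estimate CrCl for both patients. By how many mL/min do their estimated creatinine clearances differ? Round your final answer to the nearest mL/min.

15 mL/min

Patient A: CrCl = (140 − 80) × 70 / (72 × 1.68) = 4200.0 / 120.96 ≈ 34.7 mL/min
Patient B: CrCl = (140 − 90) × 116.2 / (72 × 4.1) = 5810.0 / 295.20 ≈ 19.7 mL/min
|34.7 − 19.7| = 15.0 mL/min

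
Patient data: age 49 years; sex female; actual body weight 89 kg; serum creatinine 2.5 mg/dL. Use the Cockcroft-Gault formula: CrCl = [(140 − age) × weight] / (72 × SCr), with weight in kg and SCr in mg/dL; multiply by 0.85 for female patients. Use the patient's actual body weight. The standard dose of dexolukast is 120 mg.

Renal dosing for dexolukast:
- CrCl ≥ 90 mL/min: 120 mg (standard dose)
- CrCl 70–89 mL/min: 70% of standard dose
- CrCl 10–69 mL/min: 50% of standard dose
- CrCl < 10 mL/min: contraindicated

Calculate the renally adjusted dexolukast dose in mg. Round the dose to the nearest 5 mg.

CrCl = (140 − 49) × 89 / (72 × 2.5) × 0.85 = 8099.0 / 180.00 × 0.85 ≈ 38.2 mL/min
CrCl ≈ 38 mL/min → bracket 10–69 mL/min.
50% of 120 mg = 60 mg

60 mg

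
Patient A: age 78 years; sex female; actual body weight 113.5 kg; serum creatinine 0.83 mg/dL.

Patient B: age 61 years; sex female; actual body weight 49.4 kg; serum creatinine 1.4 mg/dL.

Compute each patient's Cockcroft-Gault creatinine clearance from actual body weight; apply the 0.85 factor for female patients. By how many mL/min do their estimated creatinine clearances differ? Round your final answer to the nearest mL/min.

Patient A: CrCl = (140 − 78) × 113.5 / (72 × 0.83) × 0.85 = 7037.0 / 59.76 × 0.85 ≈ 100.1 mL/min
Patient B: CrCl = (140 − 61) × 49.4 / (72 × 1.4) × 0.85 = 3902.6 / 100.80 × 0.85 ≈ 32.9 mL/min
|100.1 − 32.9| = 67.2 mL/min

67 mL/min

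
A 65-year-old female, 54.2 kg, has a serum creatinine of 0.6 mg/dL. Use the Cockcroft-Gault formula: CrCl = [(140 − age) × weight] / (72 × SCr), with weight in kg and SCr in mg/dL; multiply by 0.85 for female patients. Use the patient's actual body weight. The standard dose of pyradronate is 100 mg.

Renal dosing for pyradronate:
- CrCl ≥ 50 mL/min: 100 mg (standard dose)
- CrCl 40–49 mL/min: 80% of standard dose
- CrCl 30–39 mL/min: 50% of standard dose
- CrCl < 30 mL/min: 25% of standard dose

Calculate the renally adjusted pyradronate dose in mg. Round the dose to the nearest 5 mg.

100 mg

CrCl = (140 − 65) × 54.2 / (72 × 0.6) × 0.85 = 4065.0 / 43.20 × 0.85 ≈ 80.0 mL/min
CrCl ≈ 80 mL/min → bracket ≥ 50 mL/min.
100% of 100 mg = 100 mg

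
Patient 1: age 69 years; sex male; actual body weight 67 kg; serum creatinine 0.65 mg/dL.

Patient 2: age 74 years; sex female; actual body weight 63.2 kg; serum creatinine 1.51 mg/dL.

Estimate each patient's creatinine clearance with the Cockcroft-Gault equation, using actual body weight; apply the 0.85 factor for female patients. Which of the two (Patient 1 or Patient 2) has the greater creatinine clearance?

Patient 1

Patient 1: CrCl = (140 − 69) × 67 / (72 × 0.65) = 4757.0 / 46.80 ≈ 101.6 mL/min
Patient 2: CrCl = (140 − 74) × 63.2 / (72 × 1.51) × 0.85 = 4171.2 / 108.72 × 0.85 ≈ 32.6 mL/min
101.6 vs 32.6 mL/min → Patient 1 is higher.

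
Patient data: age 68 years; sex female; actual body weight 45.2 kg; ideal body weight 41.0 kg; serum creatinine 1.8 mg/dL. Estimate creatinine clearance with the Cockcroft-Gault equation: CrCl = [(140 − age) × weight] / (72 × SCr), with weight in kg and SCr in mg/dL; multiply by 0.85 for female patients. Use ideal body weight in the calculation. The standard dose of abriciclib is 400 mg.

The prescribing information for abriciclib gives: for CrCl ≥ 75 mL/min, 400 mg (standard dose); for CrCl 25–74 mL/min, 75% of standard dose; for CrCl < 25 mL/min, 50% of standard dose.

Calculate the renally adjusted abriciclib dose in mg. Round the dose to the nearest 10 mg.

CrCl = (140 − 68) × 41 / (72 × 1.8) × 0.85 = 2952.0 / 129.60 × 0.85 ≈ 19.4 mL/min
CrCl ≈ 19 mL/min → bracket < 25 mL/min.
50% of 400 mg = 200 mg

200 mg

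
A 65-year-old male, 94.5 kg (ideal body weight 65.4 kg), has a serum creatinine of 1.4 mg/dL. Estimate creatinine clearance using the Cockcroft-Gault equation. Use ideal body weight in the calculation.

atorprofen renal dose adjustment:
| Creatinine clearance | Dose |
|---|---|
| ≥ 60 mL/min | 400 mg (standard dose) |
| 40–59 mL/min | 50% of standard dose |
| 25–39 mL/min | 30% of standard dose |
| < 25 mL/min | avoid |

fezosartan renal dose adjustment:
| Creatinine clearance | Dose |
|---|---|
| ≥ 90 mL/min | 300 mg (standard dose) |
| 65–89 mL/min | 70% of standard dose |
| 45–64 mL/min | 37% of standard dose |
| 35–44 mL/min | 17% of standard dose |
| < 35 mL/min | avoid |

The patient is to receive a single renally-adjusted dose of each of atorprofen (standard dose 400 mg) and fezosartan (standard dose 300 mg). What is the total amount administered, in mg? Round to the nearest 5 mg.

CrCl = (140 − 65) × 65.4 / (72 × 1.4) = 4905.0 / 100.80 ≈ 48.7 mL/min
CrCl ≈ 49 mL/min.
atorprofen: 40–59 mL/min → 50% of 400 mg = 200 mg.
fezosartan: 45–64 mL/min → 37% of 300 mg = 111 mg.
Total = 200 + 111 = 311 mg.

310 mg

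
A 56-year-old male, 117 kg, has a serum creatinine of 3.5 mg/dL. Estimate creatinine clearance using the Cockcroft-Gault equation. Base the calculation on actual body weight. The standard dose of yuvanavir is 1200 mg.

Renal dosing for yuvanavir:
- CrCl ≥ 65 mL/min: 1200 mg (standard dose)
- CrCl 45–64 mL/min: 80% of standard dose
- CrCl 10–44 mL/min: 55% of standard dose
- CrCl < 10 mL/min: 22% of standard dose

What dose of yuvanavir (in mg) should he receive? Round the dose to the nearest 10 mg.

CrCl = (140 − 56) × 117 / (72 × 3.5) = 9828.0 / 252.00 ≈ 39.0 mL/min
CrCl ≈ 39 mL/min → bracket 10–44 mL/min.
55% of 1200 mg = 660 mg

660 mg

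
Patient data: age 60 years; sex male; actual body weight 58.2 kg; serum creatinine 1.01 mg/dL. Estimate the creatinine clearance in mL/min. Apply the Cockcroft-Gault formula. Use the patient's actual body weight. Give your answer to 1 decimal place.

64.0 mL/min

CrCl = (140 − 60) × 58.2 / (72 × 1.01) = 4656.0 / 72.72 ≈ 64.0 mL/min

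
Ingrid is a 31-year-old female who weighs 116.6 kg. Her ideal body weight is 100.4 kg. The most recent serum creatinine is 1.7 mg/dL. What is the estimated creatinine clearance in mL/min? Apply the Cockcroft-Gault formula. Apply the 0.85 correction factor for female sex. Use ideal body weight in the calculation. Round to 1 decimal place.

CrCl = (140 − 31) × 100.4 / (72 × 1.7) × 0.85 = 10943.6 / 122.40 × 0.85 ≈ 76.0 mL/min

76.0 mL/min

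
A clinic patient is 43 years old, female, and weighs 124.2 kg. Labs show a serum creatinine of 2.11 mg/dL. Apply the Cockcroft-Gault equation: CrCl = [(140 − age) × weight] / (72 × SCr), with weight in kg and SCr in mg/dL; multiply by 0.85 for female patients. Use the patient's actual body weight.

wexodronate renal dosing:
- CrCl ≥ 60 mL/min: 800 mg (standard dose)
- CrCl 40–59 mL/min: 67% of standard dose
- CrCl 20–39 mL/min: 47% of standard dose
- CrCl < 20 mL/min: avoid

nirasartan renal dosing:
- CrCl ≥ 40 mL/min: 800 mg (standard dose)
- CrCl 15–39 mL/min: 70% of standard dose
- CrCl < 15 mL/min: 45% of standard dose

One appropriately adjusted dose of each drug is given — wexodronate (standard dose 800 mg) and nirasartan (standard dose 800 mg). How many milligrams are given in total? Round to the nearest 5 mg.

CrCl = (140 − 43) × 124.2 / (72 × 2.11) × 0.85 = 12047.4 / 151.92 × 0.85 ≈ 67.4 mL/min
CrCl ≈ 67 mL/min.
wexodronate: ≥ 60 mL/min → 100% of 800 mg = 800 mg.
nirasartan: ≥ 40 mL/min → 100% of 800 mg = 800 mg.
Total = 800 + 800 = 1600 mg.

1600 mg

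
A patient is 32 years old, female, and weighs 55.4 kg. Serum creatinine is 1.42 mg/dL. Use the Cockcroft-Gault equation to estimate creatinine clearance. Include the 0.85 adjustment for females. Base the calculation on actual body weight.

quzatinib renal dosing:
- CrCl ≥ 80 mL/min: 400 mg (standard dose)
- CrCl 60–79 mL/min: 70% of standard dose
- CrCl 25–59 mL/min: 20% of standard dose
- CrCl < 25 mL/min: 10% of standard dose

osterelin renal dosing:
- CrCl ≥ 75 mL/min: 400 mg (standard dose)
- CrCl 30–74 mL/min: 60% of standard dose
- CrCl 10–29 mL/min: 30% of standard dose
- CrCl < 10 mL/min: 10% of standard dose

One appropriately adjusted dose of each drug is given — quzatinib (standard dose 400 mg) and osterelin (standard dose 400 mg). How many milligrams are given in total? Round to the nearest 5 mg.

CrCl = (140 − 32) × 55.4 / (72 × 1.42) × 0.85 = 5983.2 / 102.24 × 0.85 ≈ 49.7 mL/min
CrCl ≈ 50 mL/min.
quzatinib: 25–59 mL/min → 20% of 400 mg = 80 mg.
osterelin: 30–74 mL/min → 60% of 400 mg = 240 mg.
Total = 80 + 240 = 320 mg.

320 mg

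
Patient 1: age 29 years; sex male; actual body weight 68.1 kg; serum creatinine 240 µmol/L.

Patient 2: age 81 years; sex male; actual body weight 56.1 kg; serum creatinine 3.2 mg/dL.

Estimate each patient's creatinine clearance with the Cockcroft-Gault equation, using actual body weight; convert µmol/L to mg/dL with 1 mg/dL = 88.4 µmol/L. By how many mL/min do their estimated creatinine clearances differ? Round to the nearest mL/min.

24 mL/min

Patient 1: SCr = 240 / 88.4 = 2.715 mg/dL
Patient 1: CrCl = (140 − 29) × 68.1 / (72 × 2.715) = 7559.1 / 195.48 ≈ 38.7 mL/min
Patient 2: CrCl = (140 − 81) × 56.1 / (72 × 3.2) = 3309.9 / 230.40 ≈ 14.4 mL/min
|38.7 − 14.4| = 24.3 mL/min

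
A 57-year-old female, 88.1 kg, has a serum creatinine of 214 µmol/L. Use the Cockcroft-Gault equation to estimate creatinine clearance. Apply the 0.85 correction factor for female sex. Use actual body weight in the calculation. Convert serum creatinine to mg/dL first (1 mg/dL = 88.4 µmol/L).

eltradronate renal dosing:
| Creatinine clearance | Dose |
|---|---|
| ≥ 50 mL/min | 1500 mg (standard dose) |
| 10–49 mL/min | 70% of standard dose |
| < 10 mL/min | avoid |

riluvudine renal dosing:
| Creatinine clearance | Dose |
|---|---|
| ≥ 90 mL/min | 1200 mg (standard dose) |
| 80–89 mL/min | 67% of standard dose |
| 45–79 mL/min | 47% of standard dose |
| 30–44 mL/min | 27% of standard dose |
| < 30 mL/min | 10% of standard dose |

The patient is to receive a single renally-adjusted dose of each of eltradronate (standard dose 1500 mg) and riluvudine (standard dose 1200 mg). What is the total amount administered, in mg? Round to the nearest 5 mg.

SCr = 214 / 88.4 = 2.421 mg/dL
CrCl = (140 − 57) × 88.1 / (72 × 2.421) × 0.85 = 7312.3 / 174.31 × 0.85 ≈ 35.7 mL/min
CrCl ≈ 36 mL/min.
eltradronate: 10–49 mL/min → 70% of 1500 mg = 1050 mg.
riluvudine: 30–44 mL/min → 27% of 1200 mg = 324 mg.
Total = 1050 + 324 = 1374 mg.

1375 mg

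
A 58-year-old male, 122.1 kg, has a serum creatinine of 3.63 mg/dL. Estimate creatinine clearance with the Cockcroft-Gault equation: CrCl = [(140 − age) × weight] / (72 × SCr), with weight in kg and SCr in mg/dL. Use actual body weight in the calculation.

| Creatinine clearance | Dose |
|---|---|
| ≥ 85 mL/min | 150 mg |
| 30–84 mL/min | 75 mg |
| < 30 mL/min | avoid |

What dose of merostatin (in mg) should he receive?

75 mg

CrCl = (140 − 58) × 122.1 / (72 × 3.63) = 10012.2 / 261.36 ≈ 38.3 mL/min
CrCl ≈ 38 mL/min → bracket 30–84 mL/min.
Dose for this bracket: 75 mg.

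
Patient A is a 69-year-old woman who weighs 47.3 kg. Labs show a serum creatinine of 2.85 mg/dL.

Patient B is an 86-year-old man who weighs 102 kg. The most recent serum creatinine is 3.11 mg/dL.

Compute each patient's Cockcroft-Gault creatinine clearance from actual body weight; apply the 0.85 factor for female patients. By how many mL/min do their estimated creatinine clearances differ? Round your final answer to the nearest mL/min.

11 mL/min

Patient A: CrCl = (140 − 69) × 47.3 / (72 × 2.85) × 0.85 = 3358.3 / 205.20 × 0.85 ≈ 13.9 mL/min
Patient B: CrCl = (140 − 86) × 102 / (72 × 3.11) = 5508.0 / 223.92 ≈ 24.6 mL/min
|13.9 − 24.6| = 10.7 mL/min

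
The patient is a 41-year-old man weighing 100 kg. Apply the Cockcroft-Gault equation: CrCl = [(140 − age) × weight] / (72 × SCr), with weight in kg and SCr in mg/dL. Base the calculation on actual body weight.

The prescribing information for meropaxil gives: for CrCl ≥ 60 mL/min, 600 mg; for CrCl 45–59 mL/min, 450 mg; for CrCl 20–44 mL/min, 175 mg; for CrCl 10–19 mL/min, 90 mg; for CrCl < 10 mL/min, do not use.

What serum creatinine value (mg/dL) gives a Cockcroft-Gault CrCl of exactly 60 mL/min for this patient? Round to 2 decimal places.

2.29 mg/dL

Standard dose requires CrCl ≥ 60 mL/min.
Set (140 − 41) × 100 / (72 × SCr) = 60
SCr = (140 − 41) × 100 / (72 × 60) = 2.292 mg/dL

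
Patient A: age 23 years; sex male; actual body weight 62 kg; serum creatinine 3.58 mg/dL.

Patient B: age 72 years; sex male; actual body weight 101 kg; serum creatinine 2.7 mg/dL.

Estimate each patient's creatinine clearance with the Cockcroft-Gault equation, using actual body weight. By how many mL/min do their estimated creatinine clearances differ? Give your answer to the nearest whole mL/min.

7 mL/min

Patient A: CrCl = (140 − 23) × 62 / (72 × 3.58) = 7254.0 / 257.76 ≈ 28.1 mL/min
Patient B: CrCl = (140 − 72) × 101 / (72 × 2.7) = 6868.0 / 194.40 ≈ 35.3 mL/min
|28.1 − 35.3| = 7.2 mL/min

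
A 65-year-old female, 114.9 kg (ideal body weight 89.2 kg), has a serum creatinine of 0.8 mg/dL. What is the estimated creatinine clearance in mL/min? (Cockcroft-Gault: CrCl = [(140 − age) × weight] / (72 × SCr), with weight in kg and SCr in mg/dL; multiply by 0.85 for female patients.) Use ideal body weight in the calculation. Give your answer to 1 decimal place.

98.7 mL/min

CrCl = (140 − 65) × 89.2 / (72 × 0.8) × 0.85 = 6690.0 / 57.60 × 0.85 ≈ 98.7 mL/min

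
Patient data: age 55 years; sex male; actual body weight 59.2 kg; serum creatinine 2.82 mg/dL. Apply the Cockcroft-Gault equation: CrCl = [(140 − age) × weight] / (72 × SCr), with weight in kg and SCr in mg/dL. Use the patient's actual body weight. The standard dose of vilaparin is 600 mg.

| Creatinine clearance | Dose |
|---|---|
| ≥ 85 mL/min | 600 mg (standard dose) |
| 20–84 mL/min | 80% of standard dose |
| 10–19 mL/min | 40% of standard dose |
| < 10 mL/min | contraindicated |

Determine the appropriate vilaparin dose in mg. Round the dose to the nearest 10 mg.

CrCl = (140 − 55) × 59.2 / (72 × 2.82) = 5032.0 / 203.04 ≈ 24.8 mL/min
CrCl ≈ 25 mL/min → bracket 20–84 mL/min.
80% of 600 mg = 480 mg

480 mg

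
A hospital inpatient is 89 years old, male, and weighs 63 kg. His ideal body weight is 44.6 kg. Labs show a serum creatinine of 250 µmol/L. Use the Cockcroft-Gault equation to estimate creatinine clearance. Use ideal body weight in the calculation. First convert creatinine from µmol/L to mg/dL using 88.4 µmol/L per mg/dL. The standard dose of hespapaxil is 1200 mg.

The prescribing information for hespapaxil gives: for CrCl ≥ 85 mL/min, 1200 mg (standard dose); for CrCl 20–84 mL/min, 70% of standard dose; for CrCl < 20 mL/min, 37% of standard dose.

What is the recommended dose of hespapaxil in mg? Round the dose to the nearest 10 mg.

SCr = 250 / 88.4 = 2.828 mg/dL
CrCl = (140 − 89) × 44.6 / (72 × 2.828) = 2274.6 / 203.62 ≈ 11.2 mL/min
CrCl ≈ 11 mL/min → bracket < 20 mL/min.
37% of 1200 mg = 444 mg → 440 mg

440 mg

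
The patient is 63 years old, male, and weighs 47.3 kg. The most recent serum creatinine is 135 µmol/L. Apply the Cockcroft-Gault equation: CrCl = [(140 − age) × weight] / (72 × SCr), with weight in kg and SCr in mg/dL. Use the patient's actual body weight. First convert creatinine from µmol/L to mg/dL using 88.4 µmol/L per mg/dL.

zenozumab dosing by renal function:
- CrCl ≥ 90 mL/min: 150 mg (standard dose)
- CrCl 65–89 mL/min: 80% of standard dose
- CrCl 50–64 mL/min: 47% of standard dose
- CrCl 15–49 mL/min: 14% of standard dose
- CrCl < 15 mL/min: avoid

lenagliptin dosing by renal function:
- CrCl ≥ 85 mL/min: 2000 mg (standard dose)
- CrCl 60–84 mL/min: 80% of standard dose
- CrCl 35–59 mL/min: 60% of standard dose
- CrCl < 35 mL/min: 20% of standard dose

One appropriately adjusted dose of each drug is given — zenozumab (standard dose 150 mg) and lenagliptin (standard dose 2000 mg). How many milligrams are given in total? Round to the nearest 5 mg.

SCr = 135 / 88.4 = 1.527 mg/dL
CrCl = (140 − 63) × 47.3 / (72 × 1.527) = 3642.1 / 109.94 ≈ 33.1 mL/min
CrCl ≈ 33 mL/min.
zenozumab: 15–49 mL/min → 14% of 150 mg = 21 mg.
lenagliptin: < 35 mL/min → 20% of 2000 mg = 400 mg.
Total = 21 + 400 = 421 mg.

420 mg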